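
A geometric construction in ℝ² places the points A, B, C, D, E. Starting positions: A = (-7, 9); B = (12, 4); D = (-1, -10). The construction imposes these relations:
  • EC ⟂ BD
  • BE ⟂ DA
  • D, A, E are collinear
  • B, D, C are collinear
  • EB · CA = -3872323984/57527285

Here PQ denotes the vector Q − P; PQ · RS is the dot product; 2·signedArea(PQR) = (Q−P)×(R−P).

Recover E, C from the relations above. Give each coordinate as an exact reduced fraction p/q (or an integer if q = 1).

1. E_x = -1525/397  [D, A, E are collinear ∩ BE ⟂ DA]
2. E_y = -398/397  [D, A, E are collinear ∩ BE ⟂ DA]
   → E = (-1525/397, -398/397)
3. C_x = 314567/144905  [B, D, C are collinear ∩ EC ⟂ BD]
4. C_y = -954234/144905  [B, D, C are collinear ∩ EC ⟂ BD]
   → C = (314567/144905, -954234/144905)

C = (314567/144905, -954234/144905)
E = (-1525/397, -398/397)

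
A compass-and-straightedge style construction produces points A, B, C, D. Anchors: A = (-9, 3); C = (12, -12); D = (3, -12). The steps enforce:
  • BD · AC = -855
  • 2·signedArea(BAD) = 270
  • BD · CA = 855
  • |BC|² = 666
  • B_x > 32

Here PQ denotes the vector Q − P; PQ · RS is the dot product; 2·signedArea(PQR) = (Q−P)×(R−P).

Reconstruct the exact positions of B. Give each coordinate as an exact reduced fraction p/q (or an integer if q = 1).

1. B_x = 33  [2·signedArea(BAD) = 270 ∩ BD · AC = -855]
2. B_y = -27  [2·signedArea(BAD) = 270 ∩ BD · AC = -855]
   → B = (33, -27)

B = (33, -27)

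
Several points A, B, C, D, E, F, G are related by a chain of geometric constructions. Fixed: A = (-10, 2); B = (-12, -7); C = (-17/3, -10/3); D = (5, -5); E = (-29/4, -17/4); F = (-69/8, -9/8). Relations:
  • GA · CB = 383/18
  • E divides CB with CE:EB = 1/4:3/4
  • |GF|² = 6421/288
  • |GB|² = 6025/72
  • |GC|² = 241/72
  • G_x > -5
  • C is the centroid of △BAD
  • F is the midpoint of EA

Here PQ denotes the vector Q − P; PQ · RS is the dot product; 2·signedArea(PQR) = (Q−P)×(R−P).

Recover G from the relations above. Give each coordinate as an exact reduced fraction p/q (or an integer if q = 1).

1. G_x = -49/12  [line 19/3·x + 11/3·y + 625/18 = 0 ∩ |GB|² = 6025/72]
2. G_y = -29/12  [line 19/3·x + 11/3·y + 625/18 = 0 ∩ |GB|² = 6025/72]
   → G = (-49/12, -29/12)

G = (-49/12, -29/12)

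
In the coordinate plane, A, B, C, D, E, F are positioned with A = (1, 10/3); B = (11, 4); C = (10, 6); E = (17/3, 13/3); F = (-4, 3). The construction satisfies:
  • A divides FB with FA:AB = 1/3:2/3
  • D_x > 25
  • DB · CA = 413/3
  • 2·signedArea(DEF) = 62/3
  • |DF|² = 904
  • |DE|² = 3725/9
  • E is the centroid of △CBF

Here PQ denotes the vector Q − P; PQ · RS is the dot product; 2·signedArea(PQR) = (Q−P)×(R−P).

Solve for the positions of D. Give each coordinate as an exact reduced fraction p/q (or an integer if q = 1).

1. D_x = 26  [DB · CA = 413/3 ∩ 2·signedArea(DEF) = 62/3]
2. D_y = 5  [DB · CA = 413/3 ∩ 2·signedArea(DEF) = 62/3]
   → D = (26, 5)

D = (26, 5)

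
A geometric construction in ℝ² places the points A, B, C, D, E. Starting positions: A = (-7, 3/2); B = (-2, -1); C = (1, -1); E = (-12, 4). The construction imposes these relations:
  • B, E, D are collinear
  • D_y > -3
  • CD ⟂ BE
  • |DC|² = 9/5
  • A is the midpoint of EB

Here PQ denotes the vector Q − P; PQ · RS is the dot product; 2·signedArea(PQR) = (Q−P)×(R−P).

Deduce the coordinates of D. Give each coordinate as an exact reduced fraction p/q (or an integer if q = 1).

1. D_x = 2/5  [B, E, D are collinear ∩ CD ⟂ BE]
2. D_y = -11/5  [B, E, D are collinear ∩ CD ⟂ BE]
   → D = (2/5, -11/5)

D = (2/5, -11/5)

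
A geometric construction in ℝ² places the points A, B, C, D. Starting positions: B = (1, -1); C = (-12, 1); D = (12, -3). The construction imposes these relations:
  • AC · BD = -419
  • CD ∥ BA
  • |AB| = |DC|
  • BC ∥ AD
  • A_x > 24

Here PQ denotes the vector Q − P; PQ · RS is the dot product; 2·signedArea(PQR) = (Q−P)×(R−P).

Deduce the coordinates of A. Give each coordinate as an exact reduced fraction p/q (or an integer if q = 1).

1. A_x = 25  [BC ∥ AD ∩ CD ∥ BA]
2. A_y = -5  [BC ∥ AD ∩ CD ∥ BA]
   → A = (25, -5)

A = (25, -5)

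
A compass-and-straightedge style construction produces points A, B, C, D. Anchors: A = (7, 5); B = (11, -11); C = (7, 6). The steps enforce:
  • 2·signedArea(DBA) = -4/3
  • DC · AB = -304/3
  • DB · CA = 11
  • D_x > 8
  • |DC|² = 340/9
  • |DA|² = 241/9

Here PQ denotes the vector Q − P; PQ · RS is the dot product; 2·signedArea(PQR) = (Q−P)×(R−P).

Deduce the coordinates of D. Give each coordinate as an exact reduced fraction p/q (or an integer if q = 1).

D = (25/3, 0)

1. D_x = 25/3  [DC · AB = -304/3 ∩ 2·signedArea(DBA) = -4/3]
2. D_y = 0  [DC · AB = -304/3 ∩ 2·signedArea(DBA) = -4/3]
   → D = (25/3, 0)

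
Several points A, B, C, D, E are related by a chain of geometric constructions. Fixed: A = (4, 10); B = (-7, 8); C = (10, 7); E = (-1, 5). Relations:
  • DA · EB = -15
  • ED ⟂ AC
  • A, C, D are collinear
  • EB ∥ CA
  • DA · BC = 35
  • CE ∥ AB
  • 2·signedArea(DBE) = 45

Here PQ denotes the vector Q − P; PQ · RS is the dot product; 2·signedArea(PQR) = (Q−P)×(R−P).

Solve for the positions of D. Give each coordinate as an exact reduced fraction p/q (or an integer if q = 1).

1. D_x = 2  [A, C, D are collinear ∩ ED ⟂ AC]
2. D_y = 11  [A, C, D are collinear ∩ ED ⟂ AC]
   → D = (2, 11)

D = (2, 11)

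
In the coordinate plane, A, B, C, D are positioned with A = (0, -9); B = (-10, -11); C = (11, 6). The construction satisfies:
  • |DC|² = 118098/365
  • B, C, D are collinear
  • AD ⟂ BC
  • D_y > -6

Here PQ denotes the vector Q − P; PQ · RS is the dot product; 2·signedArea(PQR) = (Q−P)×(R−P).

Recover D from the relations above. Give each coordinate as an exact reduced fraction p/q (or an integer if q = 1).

D = (-1088/365, -1941/365)

1. D_x = -1088/365  [B, C, D are collinear ∩ AD ⟂ BC]
2. D_y = -1941/365  [B, C, D are collinear ∩ AD ⟂ BC]
   → D = (-1088/365, -1941/365)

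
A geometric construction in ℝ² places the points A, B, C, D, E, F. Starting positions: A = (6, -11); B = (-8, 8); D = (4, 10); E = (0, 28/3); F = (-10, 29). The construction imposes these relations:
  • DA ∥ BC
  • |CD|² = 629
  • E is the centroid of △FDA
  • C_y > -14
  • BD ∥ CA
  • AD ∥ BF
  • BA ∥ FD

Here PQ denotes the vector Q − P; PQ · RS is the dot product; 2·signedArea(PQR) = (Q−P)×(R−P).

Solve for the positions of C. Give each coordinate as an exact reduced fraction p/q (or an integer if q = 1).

C = (-6, -13)

1. C_x = -6  [BD ∥ CA ∩ DA ∥ BC]
2. C_y = -13  [BD ∥ CA ∩ DA ∥ BC]
   → C = (-6, -13)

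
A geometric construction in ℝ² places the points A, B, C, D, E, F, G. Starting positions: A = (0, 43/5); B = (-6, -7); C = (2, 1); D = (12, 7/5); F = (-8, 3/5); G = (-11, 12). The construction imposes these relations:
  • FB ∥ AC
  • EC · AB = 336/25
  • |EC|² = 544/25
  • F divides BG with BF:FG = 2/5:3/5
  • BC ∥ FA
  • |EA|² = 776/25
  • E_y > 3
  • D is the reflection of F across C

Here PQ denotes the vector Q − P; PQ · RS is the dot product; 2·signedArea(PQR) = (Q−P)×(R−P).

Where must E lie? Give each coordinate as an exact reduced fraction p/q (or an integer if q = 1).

E = (-2, 17/5)

1. E_x = -2  [line 6·x + 78/5·y + -1026/25 = 0 ∩ |EC|² = 544/25]
2. E_y = 17/5  [line 6·x + 78/5·y + -1026/25 = 0 ∩ |EC|² = 544/25]
   → E = (-2, 17/5)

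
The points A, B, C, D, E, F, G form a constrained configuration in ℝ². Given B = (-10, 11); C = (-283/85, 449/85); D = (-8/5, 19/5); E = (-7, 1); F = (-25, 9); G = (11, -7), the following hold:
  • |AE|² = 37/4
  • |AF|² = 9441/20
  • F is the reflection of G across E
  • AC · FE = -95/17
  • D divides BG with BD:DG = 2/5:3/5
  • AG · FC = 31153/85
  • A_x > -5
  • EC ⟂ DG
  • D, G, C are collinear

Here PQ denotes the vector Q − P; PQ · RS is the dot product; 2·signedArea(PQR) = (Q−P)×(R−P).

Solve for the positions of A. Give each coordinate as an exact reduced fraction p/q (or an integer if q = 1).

A = (-43/10, 12/5)

1. A_x = -43/10  [AC · FE = -95/17 ∩ AG · FC = 31153/85]
2. A_y = 12/5  [AC · FE = -95/17 ∩ AG · FC = 31153/85]
   → A = (-43/10, 12/5)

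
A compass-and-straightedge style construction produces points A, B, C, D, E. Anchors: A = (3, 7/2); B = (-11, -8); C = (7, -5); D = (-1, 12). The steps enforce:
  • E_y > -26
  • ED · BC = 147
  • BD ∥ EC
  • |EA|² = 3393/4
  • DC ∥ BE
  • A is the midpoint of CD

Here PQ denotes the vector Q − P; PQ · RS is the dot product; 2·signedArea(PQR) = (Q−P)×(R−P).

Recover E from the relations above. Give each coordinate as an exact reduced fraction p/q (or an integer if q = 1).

E = (-3, -25)

1. E_x = -3  [BD ∥ EC ∩ DC ∥ BE]
2. E_y = -25  [BD ∥ EC ∩ DC ∥ BE]
   → E = (-3, -25)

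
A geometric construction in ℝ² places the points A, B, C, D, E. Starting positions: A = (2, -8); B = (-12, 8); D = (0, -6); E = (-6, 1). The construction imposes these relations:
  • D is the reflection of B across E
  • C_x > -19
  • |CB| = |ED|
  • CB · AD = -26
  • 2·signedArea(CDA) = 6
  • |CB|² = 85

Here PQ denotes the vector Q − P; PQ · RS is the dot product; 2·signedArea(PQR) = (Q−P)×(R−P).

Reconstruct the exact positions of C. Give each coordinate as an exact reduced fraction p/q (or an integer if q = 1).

1. C_x = -18  [2·signedArea(CDA) = 6 ∩ CB · AD = -26]
2. C_y = 15  [2·signedArea(CDA) = 6 ∩ CB · AD = -26]
   → C = (-18, 15)

C = (-18, 15)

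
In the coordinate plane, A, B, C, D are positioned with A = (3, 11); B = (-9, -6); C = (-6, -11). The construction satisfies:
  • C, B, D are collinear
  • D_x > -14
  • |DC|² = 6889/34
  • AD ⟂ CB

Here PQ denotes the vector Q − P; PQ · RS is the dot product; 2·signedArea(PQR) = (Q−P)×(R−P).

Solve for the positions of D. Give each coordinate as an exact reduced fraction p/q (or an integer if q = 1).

1. D_x = -453/34  [C, B, D are collinear ∩ AD ⟂ CB]
2. D_y = 41/34  [C, B, D are collinear ∩ AD ⟂ CB]
   → D = (-453/34, 41/34)

D = (-453/34, 41/34)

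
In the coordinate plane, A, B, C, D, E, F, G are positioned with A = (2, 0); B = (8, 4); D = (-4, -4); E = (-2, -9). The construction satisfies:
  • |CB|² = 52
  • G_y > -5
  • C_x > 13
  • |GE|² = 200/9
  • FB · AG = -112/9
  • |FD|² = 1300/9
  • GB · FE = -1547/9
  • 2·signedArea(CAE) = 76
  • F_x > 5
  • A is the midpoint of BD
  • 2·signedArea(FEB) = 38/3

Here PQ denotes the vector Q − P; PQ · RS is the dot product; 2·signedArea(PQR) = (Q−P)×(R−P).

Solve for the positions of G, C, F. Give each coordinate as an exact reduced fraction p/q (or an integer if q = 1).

1. C_x = 14  [line 9·x + -4·y + -94 = 0 ∩ |CB|² = 52]
2. C_y = 8  [line 9·x + -4·y + -94 = 0 ∩ |CB|² = 52]
   → C = (14, 8)
3. F_x = 6  [line -13·x + 10·y + 154/3 = 0 ∩ |FD|² = 1300/9]
4. F_y = 8/3  [line -13·x + 10·y + 154/3 = 0 ∩ |FD|² = 1300/9]
   → F = (6, 8/3)
5. G_x = -4/3  [GB · FE = -1547/9 ∩ FB · AG = -112/9]
6. G_y = -13/3  [GB · FE = -1547/9 ∩ FB · AG = -112/9]
   → G = (-4/3, -13/3)

C = (14, 8)
F = (6, 8/3)
G = (-4/3, -13/3)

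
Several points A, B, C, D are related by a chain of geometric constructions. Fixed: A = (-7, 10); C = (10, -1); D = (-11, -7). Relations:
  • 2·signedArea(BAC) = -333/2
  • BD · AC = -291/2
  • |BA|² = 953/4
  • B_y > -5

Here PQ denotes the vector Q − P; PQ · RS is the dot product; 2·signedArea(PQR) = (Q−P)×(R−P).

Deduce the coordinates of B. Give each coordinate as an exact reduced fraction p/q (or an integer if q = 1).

1. B_x = -1/2  [2·signedArea(BAC) = -333/2 ∩ BD · AC = -291/2]
2. B_y = -4  [2·signedArea(BAC) = -333/2 ∩ BD · AC = -291/2]
   → B = (-1/2, -4)

B = (-1/2, -4)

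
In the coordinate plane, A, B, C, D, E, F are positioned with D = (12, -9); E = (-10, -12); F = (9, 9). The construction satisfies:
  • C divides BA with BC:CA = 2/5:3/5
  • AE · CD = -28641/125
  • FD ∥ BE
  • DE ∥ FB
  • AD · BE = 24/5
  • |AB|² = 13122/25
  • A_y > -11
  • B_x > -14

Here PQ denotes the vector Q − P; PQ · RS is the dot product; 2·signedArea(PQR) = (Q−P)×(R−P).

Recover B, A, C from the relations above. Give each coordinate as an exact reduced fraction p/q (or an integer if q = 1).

A = (16/5, -51/5)
B = (-13, 6)
C = (-163/25, -12/25)

1. B_x = -13  [FD ∥ BE ∩ DE ∥ FB]
2. B_y = 6  [FD ∥ BE ∩ DE ∥ FB]
   → B = (-13, 6)
3. A_x = 16/5  [line -3·x + 18·y + 966/5 = 0 ∩ |AB|² = 13122/25]
4. A_y = -51/5  [line -3·x + 18·y + 966/5 = 0 ∩ |AB|² = 13122/25]
   → A = (16/5, -51/5)
5. C_x = -163/25  [C divides BA with BC:CA = 2/5:3/5]
6. C_y = -12/25  [C divides BA with BC:CA = 2/5:3/5]
   → C = (-163/25, -12/25)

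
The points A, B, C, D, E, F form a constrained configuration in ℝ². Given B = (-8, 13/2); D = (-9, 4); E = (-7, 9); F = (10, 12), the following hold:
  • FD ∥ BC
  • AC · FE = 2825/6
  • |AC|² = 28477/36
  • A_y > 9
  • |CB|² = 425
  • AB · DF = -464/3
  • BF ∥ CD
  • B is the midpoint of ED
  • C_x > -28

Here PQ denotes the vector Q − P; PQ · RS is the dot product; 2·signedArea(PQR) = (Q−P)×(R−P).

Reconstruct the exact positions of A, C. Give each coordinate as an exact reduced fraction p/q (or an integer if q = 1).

1. C_x = -27  [BF ∥ CD ∩ FD ∥ BC]
2. C_y = -3/2  [BF ∥ CD ∩ FD ∥ BC]
   → C = (-27, -3/2)
3. A_x = -4/3  [AB · DF = -464/3 ∩ AC · FE = 2825/6]
4. A_y = 10  [AB · DF = -464/3 ∩ AC · FE = 2825/6]
   → A = (-4/3, 10)

A = (-4/3, 10)
C = (-27, -3/2)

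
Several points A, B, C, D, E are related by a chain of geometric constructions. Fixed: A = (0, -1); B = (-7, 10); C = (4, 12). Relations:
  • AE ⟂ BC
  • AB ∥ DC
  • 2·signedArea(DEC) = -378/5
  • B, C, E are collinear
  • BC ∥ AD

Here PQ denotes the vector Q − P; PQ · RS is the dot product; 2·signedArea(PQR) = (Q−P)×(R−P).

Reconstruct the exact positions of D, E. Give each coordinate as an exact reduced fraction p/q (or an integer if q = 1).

1. D_x = 11  [AB ∥ DC ∩ BC ∥ AD]
2. D_y = 1  [AB ∥ DC ∩ BC ∥ AD]
   → D = (11, 1)
3. E_x = -54/25  [B, C, E are collinear ∩ AE ⟂ BC]
4. E_y = 272/25  [B, C, E are collinear ∩ AE ⟂ BC]
   → E = (-54/25, 272/25)

D = (11, 1)
E = (-54/25, 272/25)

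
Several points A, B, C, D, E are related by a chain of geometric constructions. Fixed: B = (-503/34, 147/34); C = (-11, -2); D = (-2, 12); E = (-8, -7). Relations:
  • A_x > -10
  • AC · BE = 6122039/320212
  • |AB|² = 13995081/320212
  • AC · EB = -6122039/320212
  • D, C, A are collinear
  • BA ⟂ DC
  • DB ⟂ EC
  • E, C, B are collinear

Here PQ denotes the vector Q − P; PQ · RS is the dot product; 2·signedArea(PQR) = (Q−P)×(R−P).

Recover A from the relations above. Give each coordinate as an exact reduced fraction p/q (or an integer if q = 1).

A = (-86957/9418, 3525/4709)

1. A_x = -86957/9418  [D, C, A are collinear ∩ BA ⟂ DC]
2. A_y = 3525/4709  [D, C, A are collinear ∩ BA ⟂ DC]
   → A = (-86957/9418, 3525/4709)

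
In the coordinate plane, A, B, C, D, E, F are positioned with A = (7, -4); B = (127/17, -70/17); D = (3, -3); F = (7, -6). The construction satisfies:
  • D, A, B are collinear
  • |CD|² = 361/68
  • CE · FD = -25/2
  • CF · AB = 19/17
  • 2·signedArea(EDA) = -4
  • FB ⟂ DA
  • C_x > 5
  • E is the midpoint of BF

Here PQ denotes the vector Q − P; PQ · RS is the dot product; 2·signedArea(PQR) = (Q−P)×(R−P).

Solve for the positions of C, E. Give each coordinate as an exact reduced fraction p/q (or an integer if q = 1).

1. C_x = 89/17  [line -8/17·x + 2/17·y + 49/17 = 0 ∩ |CD|² = 361/68]
2. C_y = -121/34  [line -8/17·x + 2/17·y + 49/17 = 0 ∩ |CD|² = 361/68]
   → C = (89/17, -121/34)
3. E_x = 123/17  [E is the midpoint of BF]
4. E_y = -86/17  [E is the midpoint of BF]
   → E = (123/17, -86/17)

C = (89/17, -121/34)
E = (123/17, -86/17)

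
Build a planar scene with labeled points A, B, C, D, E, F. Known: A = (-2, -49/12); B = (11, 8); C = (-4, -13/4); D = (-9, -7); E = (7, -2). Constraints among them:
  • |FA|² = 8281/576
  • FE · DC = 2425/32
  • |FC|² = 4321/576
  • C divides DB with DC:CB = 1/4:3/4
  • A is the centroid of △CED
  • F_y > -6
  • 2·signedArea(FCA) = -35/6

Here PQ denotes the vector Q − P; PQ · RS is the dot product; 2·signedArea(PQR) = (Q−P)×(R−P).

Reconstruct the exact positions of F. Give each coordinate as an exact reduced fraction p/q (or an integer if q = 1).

F = (-11/2, -133/24)

1. F_x = -11/2  [FE · DC = 2425/32 ∩ 2·signedArea(FCA) = -35/6]
2. F_y = -133/24  [FE · DC = 2425/32 ∩ 2·signedArea(FCA) = -35/6]
   → F = (-11/2, -133/24)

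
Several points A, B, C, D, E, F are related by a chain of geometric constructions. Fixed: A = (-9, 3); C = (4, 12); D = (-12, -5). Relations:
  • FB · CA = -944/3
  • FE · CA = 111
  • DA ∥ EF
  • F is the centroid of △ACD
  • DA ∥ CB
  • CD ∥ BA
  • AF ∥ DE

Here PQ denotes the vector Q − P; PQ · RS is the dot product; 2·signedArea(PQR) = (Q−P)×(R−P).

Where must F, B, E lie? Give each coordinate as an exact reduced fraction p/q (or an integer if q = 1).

B = (7, 20)
E = (-26/3, -14/3)
F = (-17/3, 10/3)

1. F_x = -17/3  [F is the centroid of △ACD]
2. F_y = 10/3  [F is the centroid of △ACD]
   → F = (-17/3, 10/3)
3. B_x = 7  [CD ∥ BA ∩ DA ∥ CB]
4. B_y = 20  [CD ∥ BA ∩ DA ∥ CB]
   → B = (7, 20)
5. E_x = -26/3  [DA ∥ EF ∩ AF ∥ DE]
6. E_y = -14/3  [DA ∥ EF ∩ AF ∥ DE]
   → E = (-26/3, -14/3)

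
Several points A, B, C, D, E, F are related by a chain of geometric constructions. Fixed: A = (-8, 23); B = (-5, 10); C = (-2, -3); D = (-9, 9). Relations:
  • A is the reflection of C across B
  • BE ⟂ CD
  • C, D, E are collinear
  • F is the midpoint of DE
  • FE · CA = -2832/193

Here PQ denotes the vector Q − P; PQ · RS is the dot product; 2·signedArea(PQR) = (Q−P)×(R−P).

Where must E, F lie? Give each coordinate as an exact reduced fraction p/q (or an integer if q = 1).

E = (-1625/193, 1545/193)
F = (-1681/193, 1641/193)

1. E_x = -1625/193  [C, D, E are collinear ∩ BE ⟂ CD]
2. E_y = 1545/193  [C, D, E are collinear ∩ BE ⟂ CD]
   → E = (-1625/193, 1545/193)
3. F_x = -1681/193  [F is the midpoint of DE]
4. F_y = 1641/193  [F is the midpoint of DE]
   → F = (-1681/193, 1641/193)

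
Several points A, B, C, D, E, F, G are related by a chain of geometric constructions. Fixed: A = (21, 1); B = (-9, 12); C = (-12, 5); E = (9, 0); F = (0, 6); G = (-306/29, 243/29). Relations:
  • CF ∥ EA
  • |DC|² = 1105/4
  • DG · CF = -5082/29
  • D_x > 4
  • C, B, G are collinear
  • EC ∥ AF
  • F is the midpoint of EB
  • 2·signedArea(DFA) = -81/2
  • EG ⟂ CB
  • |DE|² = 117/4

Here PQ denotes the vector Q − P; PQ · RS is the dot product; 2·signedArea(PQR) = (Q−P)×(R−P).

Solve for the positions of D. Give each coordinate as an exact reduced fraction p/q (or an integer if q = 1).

D = (9/2, 3)

1. D_x = 9/2  [2·signedArea(DFA) = -81/2 ∩ DG · CF = -5082/29]
2. D_y = 3  [2·signedArea(DFA) = -81/2 ∩ DG · CF = -5082/29]
   → D = (9/2, 3)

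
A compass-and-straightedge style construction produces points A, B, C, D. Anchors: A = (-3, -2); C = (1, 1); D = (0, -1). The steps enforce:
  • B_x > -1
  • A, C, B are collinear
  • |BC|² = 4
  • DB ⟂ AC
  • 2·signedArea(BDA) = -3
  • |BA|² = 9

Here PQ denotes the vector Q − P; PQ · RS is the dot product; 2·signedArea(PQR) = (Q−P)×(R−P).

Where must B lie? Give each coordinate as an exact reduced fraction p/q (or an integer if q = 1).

B = (-3/5, -1/5)

1. B_x = -3/5  [A, C, B are collinear ∩ DB ⟂ AC]
2. B_y = -1/5  [A, C, B are collinear ∩ DB ⟂ AC]
   → B = (-3/5, -1/5)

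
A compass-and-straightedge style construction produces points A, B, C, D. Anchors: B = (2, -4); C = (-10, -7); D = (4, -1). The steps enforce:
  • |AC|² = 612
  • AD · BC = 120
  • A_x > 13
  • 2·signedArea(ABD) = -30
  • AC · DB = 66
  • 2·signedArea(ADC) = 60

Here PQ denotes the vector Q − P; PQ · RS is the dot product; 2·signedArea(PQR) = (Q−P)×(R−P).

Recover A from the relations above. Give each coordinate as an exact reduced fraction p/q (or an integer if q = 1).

1. A_x = 14  [2·signedArea(ABD) = -30 ∩ 2·signedArea(ADC) = 60]
2. A_y = -1  [2·signedArea(ABD) = -30 ∩ 2·signedArea(ADC) = 60]
   → A = (14, -1)

A = (14, -1)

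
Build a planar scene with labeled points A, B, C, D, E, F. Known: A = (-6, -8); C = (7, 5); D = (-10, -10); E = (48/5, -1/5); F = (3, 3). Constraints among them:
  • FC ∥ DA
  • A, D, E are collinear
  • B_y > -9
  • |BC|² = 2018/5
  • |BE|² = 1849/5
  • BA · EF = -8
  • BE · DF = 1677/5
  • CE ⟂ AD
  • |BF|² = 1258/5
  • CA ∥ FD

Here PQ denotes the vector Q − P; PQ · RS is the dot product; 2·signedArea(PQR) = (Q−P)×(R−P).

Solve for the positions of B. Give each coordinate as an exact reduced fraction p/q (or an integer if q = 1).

1. B_x = -38/5  [BE · DF = 1677/5 ∩ BA · EF = -8]
2. B_y = -44/5  [BE · DF = 1677/5 ∩ BA · EF = -8]
   → B = (-38/5, -44/5)

B = (-38/5, -44/5)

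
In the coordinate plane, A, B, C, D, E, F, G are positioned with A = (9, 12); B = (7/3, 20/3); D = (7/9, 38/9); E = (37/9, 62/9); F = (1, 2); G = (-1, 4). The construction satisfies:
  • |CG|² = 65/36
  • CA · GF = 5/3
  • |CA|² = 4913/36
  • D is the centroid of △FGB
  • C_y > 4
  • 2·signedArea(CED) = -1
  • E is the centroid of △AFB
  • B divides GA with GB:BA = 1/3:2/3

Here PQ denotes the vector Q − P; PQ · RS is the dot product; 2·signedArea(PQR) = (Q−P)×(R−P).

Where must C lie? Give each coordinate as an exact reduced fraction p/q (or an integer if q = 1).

C = (1/3, 25/6)

1. C_x = 1/3  [CA · GF = 5/3 ∩ 2·signedArea(CED) = -1]
2. C_y = 25/6  [CA · GF = 5/3 ∩ 2·signedArea(CED) = -1]
   → C = (1/3, 25/6)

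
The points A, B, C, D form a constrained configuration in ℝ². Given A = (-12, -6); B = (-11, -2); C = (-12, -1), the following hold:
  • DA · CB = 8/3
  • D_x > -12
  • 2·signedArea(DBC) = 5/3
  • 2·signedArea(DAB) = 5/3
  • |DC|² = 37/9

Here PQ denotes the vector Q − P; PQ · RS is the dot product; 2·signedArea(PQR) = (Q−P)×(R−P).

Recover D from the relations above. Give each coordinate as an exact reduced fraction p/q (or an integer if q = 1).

1. D_x = -35/3  [2·signedArea(DBC) = 5/3 ∩ DA · CB = 8/3]
2. D_y = -3  [2·signedArea(DBC) = 5/3 ∩ DA · CB = 8/3]
   → D = (-35/3, -3)

D = (-35/3, -3)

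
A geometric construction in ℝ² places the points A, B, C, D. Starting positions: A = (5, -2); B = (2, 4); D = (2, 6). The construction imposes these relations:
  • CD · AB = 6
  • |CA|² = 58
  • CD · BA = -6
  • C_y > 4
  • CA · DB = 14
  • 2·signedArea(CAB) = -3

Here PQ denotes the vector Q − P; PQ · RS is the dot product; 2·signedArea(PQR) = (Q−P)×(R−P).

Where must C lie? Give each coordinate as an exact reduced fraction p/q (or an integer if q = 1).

1. C_x = 2  [2·signedArea(CAB) = -3 ∩ CA · DB = 14]
2. C_y = 5  [2·signedArea(CAB) = -3 ∩ CA · DB = 14]
   → C = (2, 5)

C = (2, 5)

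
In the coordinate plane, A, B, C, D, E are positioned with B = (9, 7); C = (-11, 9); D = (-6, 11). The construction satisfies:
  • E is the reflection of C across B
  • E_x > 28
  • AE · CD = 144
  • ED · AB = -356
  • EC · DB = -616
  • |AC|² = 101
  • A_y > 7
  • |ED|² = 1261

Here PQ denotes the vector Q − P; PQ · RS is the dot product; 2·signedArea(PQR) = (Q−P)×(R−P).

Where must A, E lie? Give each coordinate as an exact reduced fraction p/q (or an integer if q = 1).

1. E_x = 29  [E is the reflection of C across B]
2. E_y = 5  [E is the reflection of C across B]
   → E = (29, 5)
3. A_x = -1  [AE · CD = 144 ∩ ED · AB = -356]
4. A_y = 8  [AE · CD = 144 ∩ ED · AB = -356]
   → A = (-1, 8)

A = (-1, 8)
E = (29, 5)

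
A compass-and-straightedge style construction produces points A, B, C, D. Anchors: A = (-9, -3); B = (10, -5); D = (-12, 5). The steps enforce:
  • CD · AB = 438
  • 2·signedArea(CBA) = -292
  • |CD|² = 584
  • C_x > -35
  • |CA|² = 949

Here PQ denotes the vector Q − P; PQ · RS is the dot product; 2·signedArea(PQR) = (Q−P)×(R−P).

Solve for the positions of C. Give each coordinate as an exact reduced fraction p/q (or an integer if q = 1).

C = (-34, 15)

1. C_x = -34  [CD · AB = 438 ∩ 2·signedArea(CBA) = -292]
2. C_y = 15  [CD · AB = 438 ∩ 2·signedArea(CBA) = -292]
   → C = (-34, 15)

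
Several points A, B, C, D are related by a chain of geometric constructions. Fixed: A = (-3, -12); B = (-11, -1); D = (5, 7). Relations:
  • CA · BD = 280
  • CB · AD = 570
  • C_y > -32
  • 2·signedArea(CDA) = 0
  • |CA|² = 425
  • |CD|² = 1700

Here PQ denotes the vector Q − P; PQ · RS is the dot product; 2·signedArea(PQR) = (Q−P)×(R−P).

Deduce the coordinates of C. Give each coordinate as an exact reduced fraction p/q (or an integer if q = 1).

C = (-11, -31)

1. C_x = -11  [2·signedArea(CDA) = 0 ∩ CA · BD = 280]
2. C_y = -31  [2·signedArea(CDA) = 0 ∩ CA · BD = 280]
   → C = (-11, -31)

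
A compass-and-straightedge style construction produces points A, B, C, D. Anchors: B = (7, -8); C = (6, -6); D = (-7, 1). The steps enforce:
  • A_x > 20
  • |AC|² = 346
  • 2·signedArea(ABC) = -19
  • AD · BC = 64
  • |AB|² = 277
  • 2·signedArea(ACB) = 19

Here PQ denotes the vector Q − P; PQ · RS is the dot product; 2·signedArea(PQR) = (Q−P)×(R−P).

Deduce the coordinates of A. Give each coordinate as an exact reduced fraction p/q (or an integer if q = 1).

A = (21, -17)

1. A_x = 21  [2·signedArea(ACB) = 19 ∩ AD · BC = 64]
2. A_y = -17  [2·signedArea(ACB) = 19 ∩ AD · BC = 64]
   → A = (21, -17)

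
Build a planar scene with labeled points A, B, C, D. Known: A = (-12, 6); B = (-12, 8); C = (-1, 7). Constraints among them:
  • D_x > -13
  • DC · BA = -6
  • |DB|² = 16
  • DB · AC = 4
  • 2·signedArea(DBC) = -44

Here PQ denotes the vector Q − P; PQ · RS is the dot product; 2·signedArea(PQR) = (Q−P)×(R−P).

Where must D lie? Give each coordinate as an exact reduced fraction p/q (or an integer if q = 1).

1. D_x = -12  [2·signedArea(DBC) = -44 ∩ DC · BA = -6]
2. D_y = 4  [2·signedArea(DBC) = -44 ∩ DC · BA = -6]
   → D = (-12, 4)

D = (-12, 4)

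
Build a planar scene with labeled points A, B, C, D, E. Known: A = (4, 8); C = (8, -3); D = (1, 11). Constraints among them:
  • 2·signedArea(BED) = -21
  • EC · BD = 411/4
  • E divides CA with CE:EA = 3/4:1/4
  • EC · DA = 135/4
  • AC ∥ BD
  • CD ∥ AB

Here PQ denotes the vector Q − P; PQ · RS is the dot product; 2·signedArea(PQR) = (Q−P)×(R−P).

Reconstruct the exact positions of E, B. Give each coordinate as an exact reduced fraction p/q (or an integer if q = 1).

1. E_x = 5  [E divides CA with CE:EA = 3/4:1/4]
2. E_y = 21/4  [E divides CA with CE:EA = 3/4:1/4]
   → E = (5, 21/4)
3. B_x = -3  [AC ∥ BD ∩ CD ∥ AB]
4. B_y = 22  [AC ∥ BD ∩ CD ∥ AB]
   → B = (-3, 22)

B = (-3, 22)
E = (5, 21/4)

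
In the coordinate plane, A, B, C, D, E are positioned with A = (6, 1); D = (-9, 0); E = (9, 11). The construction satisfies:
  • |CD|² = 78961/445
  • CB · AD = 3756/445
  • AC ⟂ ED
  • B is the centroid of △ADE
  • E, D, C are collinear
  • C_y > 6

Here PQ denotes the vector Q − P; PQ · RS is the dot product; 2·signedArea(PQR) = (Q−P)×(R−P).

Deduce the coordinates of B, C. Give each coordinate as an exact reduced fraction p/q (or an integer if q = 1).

1. B_x = 2  [B is the centroid of △ADE]
2. B_y = 4  [B is the centroid of △ADE]
   → B = (2, 4)
3. C_x = 1053/445  [E, D, C are collinear ∩ AC ⟂ ED]
4. C_y = 3091/445  [E, D, C are collinear ∩ AC ⟂ ED]
   → C = (1053/445, 3091/445)

B = (2, 4)
C = (1053/445, 3091/445)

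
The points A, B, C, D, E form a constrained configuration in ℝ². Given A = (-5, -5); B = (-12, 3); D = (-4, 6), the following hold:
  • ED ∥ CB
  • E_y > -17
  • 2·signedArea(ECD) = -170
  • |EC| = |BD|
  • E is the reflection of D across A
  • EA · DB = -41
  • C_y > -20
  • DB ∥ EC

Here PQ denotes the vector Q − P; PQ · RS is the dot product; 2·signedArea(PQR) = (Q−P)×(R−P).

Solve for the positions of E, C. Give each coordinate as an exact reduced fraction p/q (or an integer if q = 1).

C = (-14, -19)
E = (-6, -16)

1. E_x = -6  [E is the reflection of D across A]
2. E_y = -16  [E is the reflection of D across A]
   → E = (-6, -16)
3. C_x = -14  [ED ∥ CB ∩ DB ∥ EC]
4. C_y = -19  [ED ∥ CB ∩ DB ∥ EC]
   → C = (-14, -19)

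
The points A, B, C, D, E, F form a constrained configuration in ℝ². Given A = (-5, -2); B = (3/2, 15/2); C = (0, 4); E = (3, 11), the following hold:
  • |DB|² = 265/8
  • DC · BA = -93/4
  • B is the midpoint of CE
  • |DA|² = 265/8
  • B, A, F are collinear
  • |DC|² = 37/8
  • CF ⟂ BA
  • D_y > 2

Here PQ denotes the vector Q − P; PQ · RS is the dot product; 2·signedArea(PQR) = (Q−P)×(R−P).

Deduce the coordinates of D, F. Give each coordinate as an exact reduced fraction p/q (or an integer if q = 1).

1. D_x = -7/4  [line 13/2·x + 19/2·y + -59/4 = 0 ∩ |DB|² = 265/8]
2. D_y = 11/4  [line 13/2·x + 19/2·y + -59/4 = 0 ∩ |DB|² = 265/8]
   → D = (-7/4, 11/4)
3. F_x = -323/530  [B, A, F are collinear ∩ CF ⟂ BA]
4. F_y = 2341/530  [B, A, F are collinear ∩ CF ⟂ BA]
   → F = (-323/530, 2341/530)

D = (-7/4, 11/4)
F = (-323/530, 2341/530)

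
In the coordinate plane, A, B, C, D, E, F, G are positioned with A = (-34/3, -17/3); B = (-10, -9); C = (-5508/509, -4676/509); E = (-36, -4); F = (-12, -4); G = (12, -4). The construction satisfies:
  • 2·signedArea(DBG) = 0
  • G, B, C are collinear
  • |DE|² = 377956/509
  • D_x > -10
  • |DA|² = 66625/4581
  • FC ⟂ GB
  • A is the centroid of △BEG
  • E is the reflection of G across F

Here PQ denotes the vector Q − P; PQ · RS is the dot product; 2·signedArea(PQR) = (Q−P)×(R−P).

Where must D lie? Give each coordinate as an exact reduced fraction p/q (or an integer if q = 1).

D = (-4672/509, -4486/509)

1. D_x = -4672/509  [line -5·x + 22·y + 148 = 0 ∩ |DE|² = 377956/509]
2. D_y = -4486/509  [line -5·x + 22·y + 148 = 0 ∩ |DE|² = 377956/509]
   → D = (-4672/509, -4486/509)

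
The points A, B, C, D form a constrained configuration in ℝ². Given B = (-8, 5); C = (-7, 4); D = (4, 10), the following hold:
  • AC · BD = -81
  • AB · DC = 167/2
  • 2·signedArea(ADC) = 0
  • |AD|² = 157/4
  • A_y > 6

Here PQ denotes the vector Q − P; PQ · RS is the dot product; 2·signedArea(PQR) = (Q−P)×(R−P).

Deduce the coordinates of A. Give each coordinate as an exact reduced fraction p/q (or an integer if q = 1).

A = (-3/2, 7)

1. A_x = -3/2  [2·signedArea(ADC) = 0 ∩ AC · BD = -81]
2. A_y = 7  [2·signedArea(ADC) = 0 ∩ AC · BD = -81]
   → A = (-3/2, 7)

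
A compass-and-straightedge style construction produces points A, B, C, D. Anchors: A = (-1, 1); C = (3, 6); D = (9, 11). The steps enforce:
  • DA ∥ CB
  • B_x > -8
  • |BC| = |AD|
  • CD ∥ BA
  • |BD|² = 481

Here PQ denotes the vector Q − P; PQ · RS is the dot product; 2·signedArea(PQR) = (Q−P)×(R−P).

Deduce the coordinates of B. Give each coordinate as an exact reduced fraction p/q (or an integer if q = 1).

1. B_x = -7  [CD ∥ BA ∩ DA ∥ CB]
2. B_y = -4  [CD ∥ BA ∩ DA ∥ CB]
   → B = (-7, -4)

B = (-7, -4)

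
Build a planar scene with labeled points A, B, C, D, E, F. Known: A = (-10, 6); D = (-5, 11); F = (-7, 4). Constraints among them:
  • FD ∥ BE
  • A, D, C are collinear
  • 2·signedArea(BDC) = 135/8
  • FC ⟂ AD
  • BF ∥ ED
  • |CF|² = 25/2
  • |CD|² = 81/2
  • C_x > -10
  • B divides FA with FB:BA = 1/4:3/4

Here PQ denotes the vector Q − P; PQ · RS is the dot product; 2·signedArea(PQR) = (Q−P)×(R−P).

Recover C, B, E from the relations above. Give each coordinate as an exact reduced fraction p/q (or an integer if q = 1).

1. C_x = -19/2  [A, D, C are collinear ∩ FC ⟂ AD]
2. C_y = 13/2  [A, D, C are collinear ∩ FC ⟂ AD]
   → C = (-19/2, 13/2)
3. B_x = -31/4  [B divides FA with FB:BA = 1/4:3/4]
4. B_y = 9/2  [B divides FA with FB:BA = 1/4:3/4]
   → B = (-31/4, 9/2)
5. E_x = -23/4  [BF ∥ ED ∩ FD ∥ BE]
6. E_y = 23/2  [BF ∥ ED ∩ FD ∥ BE]
   → E = (-23/4, 23/2)

B = (-31/4, 9/2)
C = (-19/2, 13/2)
E = (-23/4, 23/2)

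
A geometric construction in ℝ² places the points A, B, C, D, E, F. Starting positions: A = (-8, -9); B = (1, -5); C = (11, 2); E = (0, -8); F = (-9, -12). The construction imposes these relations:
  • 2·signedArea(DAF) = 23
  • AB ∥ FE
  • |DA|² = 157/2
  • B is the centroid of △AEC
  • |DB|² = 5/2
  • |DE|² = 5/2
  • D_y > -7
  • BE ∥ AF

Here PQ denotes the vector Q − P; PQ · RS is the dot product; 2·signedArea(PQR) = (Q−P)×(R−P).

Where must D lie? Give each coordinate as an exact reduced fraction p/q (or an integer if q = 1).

1. D_x = 1/2  [line 3·x + -1·y + -8 = 0 ∩ |DA|² = 157/2]
2. D_y = -13/2  [line 3·x + -1·y + -8 = 0 ∩ |DA|² = 157/2]
   → D = (1/2, -13/2)

D = (1/2, -13/2)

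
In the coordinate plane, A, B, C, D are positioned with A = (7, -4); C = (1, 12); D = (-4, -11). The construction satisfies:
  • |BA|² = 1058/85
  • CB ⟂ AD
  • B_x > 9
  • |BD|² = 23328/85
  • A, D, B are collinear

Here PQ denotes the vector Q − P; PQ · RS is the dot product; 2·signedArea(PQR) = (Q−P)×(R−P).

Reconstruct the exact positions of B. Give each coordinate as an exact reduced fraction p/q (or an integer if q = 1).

1. B_x = 848/85  [A, D, B are collinear ∩ CB ⟂ AD]
2. B_y = -179/85  [A, D, B are collinear ∩ CB ⟂ AD]
   → B = (848/85, -179/85)

B = (848/85, -179/85)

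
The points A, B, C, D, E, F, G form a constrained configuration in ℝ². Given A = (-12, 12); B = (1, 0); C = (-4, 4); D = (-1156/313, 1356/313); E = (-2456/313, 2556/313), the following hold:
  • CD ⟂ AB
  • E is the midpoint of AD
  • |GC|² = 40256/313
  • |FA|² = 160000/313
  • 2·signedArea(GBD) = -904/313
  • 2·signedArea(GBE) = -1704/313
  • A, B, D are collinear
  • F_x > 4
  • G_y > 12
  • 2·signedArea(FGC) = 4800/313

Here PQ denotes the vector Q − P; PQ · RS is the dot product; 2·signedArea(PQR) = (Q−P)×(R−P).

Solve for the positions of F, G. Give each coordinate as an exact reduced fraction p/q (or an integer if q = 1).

F = (1444/313, -1044/313)
G = (-3660/313, 3860/313)

1. G_x = -3660/313  [line -2556/313·x + -2769/313·y + 4260/313 = 0 ∩ |GC|² = 40256/313]
2. G_y = 3860/313  [line -2556/313·x + -2769/313·y + 4260/313 = 0 ∩ |GC|² = 40256/313]
   → G = (-3660/313, 3860/313)
3. F_x = 1444/313  [line 2608/313·x + 2408/313·y + -4000/313 = 0 ∩ |FA|² = 160000/313]
4. F_y = -1044/313  [line 2608/313·x + 2408/313·y + -4000/313 = 0 ∩ |FA|² = 160000/313]
   → F = (1444/313, -1044/313)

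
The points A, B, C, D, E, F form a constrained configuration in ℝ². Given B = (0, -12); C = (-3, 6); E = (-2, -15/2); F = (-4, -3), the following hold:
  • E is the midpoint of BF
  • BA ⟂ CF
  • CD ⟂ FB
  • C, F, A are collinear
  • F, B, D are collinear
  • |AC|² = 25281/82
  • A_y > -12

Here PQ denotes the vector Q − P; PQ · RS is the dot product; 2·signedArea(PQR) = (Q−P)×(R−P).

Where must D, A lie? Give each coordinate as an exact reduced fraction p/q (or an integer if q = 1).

A = (-405/82, -939/82)
D = (-696/97, 402/97)

1. D_x = -696/97  [F, B, D are collinear ∩ CD ⟂ FB]
2. D_y = 402/97  [F, B, D are collinear ∩ CD ⟂ FB]
   → D = (-696/97, 402/97)
3. A_x = -405/82  [C, F, A are collinear ∩ BA ⟂ CF]
4. A_y = -939/82  [C, F, A are collinear ∩ BA ⟂ CF]
   → A = (-405/82, -939/82)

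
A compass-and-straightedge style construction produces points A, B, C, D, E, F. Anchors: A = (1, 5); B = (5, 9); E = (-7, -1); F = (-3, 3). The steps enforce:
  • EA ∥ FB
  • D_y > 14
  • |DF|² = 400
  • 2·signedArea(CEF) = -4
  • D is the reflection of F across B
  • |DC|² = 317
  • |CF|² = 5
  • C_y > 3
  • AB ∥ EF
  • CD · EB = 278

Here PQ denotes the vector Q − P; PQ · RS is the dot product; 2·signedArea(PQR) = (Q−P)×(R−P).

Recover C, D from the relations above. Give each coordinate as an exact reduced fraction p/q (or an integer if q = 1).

C = (-1, 4)
D = (13, 15)

1. C_x = -1  [line -4·x + 4·y + -20 = 0 ∩ |CF|² = 5]
2. C_y = 4  [line -4·x + 4·y + -20 = 0 ∩ |CF|² = 5]
   → C = (-1, 4)
3. D_x = 13  [CD · EB = 278 ∩ D is the reflection of F across B]
4. D_y = 15  [CD · EB = 278 ∩ D is the reflection of F across B]
   → D = (13, 15)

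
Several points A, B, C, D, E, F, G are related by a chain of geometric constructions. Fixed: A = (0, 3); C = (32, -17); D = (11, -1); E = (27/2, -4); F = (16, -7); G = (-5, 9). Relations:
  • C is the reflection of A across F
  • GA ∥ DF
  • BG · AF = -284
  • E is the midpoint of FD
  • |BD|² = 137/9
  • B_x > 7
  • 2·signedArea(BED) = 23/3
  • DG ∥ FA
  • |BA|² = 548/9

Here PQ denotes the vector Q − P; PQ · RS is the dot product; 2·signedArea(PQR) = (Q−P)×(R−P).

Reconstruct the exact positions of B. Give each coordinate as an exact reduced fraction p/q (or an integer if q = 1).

B = (22/3, 1/3)

1. B_x = 22/3  [2·signedArea(BED) = 23/3 ∩ BG · AF = -284]
2. B_y = 1/3  [2·signedArea(BED) = 23/3 ∩ BG · AF = -284]
   → B = (22/3, 1/3)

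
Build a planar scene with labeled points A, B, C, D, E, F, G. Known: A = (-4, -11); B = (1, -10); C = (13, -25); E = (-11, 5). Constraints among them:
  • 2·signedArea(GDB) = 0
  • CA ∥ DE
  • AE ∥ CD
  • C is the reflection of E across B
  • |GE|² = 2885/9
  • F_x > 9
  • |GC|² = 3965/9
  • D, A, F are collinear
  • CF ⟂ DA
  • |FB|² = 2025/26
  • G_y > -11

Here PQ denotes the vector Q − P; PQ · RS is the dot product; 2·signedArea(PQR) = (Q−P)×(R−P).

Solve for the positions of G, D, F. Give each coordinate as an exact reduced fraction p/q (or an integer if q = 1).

D = (6, -9)
F = (251/26, -215/26)
G = (-7/3, -32/3)

1. D_x = 6  [CA ∥ DE ∩ AE ∥ CD]
2. D_y = -9  [CA ∥ DE ∩ AE ∥ CD]
   → D = (6, -9)
3. F_x = 251/26  [D, A, F are collinear ∩ CF ⟂ DA]
4. F_y = -215/26  [D, A, F are collinear ∩ CF ⟂ DA]
   → F = (251/26, -215/26)
5. G_x = -7/3  [line 1·x + -5·y + -51 = 0 ∩ |GE|² = 2885/9]
6. G_y = -32/3  [line 1·x + -5·y + -51 = 0 ∩ |GE|² = 2885/9]
   → G = (-7/3, -32/3)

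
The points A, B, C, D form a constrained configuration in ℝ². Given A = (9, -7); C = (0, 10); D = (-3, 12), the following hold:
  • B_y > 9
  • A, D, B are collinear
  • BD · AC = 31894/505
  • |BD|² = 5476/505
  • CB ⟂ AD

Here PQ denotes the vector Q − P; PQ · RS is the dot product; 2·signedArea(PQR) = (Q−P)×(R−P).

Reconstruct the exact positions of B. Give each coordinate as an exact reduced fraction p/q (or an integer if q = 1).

1. B_x = -627/505  [A, D, B are collinear ∩ CB ⟂ AD]
2. B_y = 4654/505  [A, D, B are collinear ∩ CB ⟂ AD]
   → B = (-627/505, 4654/505)

B = (-627/505, 4654/505)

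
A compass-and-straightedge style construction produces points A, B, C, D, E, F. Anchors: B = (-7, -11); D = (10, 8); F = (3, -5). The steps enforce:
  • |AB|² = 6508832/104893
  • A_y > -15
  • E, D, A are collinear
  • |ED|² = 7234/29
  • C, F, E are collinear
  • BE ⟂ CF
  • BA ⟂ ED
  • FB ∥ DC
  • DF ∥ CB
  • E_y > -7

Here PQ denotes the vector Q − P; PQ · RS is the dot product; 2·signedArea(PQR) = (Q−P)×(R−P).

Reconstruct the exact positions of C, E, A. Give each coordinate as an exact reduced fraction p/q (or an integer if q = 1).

A = (21625/104893, -1487563/104893)
C = (0, 2)
E = (105/29, -187/29)

1. C_x = 0  [DF ∥ CB ∩ FB ∥ DC]
2. C_y = 2  [DF ∥ CB ∩ FB ∥ DC]
   → C = (0, 2)
3. E_x = 105/29  [C, F, E are collinear ∩ BE ⟂ CF]
4. E_y = -187/29  [C, F, E are collinear ∩ BE ⟂ CF]
   → E = (105/29, -187/29)
5. A_x = 21625/104893  [E, D, A are collinear ∩ BA ⟂ ED]
6. A_y = -1487563/104893  [E, D, A are collinear ∩ BA ⟂ ED]
   → A = (21625/104893, -1487563/104893)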